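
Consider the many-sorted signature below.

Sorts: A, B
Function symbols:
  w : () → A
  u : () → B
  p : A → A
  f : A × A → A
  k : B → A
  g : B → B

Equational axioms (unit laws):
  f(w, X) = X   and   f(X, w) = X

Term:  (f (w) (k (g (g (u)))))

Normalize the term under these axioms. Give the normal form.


normal form = (k (g (g (u))))

1. (f (w) (k (g (g (u)))))  →  (k (g (g (u))))


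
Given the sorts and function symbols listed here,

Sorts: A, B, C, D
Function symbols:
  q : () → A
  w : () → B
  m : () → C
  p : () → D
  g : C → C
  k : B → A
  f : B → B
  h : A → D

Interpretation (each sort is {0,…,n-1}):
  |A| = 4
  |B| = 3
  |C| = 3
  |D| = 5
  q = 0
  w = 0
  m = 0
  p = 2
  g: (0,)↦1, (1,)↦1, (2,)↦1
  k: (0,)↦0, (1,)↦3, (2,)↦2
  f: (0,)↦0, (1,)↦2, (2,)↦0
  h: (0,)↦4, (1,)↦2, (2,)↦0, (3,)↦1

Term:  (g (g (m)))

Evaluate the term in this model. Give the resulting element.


value = 1

  m = 0
  (g (m)) = g(0,) = 1
  (g (g (m))) = g(1,) = 1


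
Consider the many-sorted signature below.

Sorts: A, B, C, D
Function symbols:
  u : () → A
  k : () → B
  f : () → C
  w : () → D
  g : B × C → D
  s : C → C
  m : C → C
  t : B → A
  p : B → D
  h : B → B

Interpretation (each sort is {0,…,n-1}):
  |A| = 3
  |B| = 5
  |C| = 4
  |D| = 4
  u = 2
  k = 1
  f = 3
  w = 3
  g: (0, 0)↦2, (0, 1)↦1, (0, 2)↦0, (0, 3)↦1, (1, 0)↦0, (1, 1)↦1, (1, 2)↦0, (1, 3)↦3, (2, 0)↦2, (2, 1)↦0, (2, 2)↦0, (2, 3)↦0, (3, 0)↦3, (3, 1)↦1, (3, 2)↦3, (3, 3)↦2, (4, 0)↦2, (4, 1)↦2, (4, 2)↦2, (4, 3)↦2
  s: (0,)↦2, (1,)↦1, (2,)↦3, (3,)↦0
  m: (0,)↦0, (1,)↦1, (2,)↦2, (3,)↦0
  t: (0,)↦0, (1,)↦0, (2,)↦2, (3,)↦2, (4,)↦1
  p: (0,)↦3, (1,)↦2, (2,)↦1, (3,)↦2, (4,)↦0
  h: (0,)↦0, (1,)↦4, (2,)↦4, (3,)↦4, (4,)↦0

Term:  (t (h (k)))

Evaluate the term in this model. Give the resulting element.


value = 1

  k = 1
  (h (k)) = h(1,) = 4
  (t (h (k))) = t(4,) = 1


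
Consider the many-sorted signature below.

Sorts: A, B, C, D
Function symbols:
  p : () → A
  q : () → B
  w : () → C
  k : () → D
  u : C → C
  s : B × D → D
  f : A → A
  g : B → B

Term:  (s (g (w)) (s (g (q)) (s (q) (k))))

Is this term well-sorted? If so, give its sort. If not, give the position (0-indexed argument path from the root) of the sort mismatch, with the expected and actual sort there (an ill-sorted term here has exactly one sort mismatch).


ill-sorted at position [0, 0]: expected B, got C

    (w) : C
  (g (w)) : ✗ arg 0 at [0, 0] has sort C, expected B
      (q) : B
    (g (q)) : B
      (q) : B
      (k) : D
    (s (q) (k)) : D
  (s (g (q)) (s (q) (k))) : D


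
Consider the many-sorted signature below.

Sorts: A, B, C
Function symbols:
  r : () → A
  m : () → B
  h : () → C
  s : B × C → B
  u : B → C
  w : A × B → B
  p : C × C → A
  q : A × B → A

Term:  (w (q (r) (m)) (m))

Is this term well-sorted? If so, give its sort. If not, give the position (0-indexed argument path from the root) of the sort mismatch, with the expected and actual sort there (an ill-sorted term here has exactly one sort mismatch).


well-sorted; sort = B

    (r) : A
    (m) : B
  (q (r) (m)) : A
  (m) : B
(w (q (r) (m)) (m)) : B


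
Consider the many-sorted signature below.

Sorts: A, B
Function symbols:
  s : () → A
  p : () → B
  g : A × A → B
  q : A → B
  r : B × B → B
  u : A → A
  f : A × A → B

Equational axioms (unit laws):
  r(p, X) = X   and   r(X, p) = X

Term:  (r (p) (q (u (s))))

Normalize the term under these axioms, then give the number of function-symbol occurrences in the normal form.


size = 3

1. (r (p) (q (u (s))))  →  (q (u (s)))
normal form: (q (u (s)))


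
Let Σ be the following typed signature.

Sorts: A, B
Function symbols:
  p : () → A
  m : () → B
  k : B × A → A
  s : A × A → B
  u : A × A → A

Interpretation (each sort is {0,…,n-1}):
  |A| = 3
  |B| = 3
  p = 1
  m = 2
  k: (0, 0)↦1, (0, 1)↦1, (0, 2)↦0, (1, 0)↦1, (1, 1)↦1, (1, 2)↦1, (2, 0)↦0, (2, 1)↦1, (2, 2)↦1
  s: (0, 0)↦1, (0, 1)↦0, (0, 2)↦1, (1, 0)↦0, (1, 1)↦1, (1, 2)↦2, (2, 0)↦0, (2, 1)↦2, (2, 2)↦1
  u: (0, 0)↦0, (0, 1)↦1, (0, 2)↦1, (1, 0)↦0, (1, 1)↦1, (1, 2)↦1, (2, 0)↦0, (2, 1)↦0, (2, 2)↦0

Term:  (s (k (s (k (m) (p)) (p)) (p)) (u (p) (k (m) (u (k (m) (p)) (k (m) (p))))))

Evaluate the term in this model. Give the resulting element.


value = 1

  m = 2
  p = 1
  (k (m) (p)) = k(2, 1) = 1
  p = 1
  (s (k (m) (p)) (p)) = s(1, 1) = 1
  p = 1
  (k (s (k (m) (p)) (p)) (p)) = k(1, 1) = 1
  p = 1
  m = 2
  m = 2
  p = 1
  (k (m) (p)) = k(2, 1) = 1
  m = 2
  p = 1
  (k (m) (p)) = k(2, 1) = 1
  (u (k (m) (p)) (k (m) (p))) = u(1, 1) = 1
  (k (m) (u (k (m) (p)) (k (m) (p)))) = k(2, 1) = 1
  (u (p) (k (m) (u (k (m) (p)) (k (m) (p))))) = u(1, 1) = 1
  (s (k (s (k (m) (p)) (p)) (p)) (u (p) (k (m) (u (k (m) (p)) (k (m) (p)))))) = s(1, 1) = 1


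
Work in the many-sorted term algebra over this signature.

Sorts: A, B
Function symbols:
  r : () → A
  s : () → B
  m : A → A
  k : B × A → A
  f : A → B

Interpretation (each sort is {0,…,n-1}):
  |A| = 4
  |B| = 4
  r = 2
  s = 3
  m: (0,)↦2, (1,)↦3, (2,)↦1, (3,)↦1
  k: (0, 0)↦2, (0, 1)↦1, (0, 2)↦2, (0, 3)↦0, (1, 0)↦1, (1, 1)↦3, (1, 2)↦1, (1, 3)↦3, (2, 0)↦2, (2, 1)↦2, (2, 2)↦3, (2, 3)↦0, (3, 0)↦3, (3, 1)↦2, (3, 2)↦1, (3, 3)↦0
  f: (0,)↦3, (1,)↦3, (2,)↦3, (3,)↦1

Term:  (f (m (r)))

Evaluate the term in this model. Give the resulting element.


value = 3

  r = 2
  (m (r)) = m(2,) = 1
  (f (m (r))) = f(1,) = 3


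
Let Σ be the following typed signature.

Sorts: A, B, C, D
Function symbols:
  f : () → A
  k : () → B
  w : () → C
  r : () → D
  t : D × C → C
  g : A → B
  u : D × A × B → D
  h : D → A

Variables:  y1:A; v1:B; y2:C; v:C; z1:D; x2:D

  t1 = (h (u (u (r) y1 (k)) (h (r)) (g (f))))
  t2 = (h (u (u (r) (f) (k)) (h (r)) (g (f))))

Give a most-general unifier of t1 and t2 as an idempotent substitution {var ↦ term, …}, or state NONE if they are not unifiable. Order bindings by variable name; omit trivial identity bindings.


{y1 ↦ (f)}


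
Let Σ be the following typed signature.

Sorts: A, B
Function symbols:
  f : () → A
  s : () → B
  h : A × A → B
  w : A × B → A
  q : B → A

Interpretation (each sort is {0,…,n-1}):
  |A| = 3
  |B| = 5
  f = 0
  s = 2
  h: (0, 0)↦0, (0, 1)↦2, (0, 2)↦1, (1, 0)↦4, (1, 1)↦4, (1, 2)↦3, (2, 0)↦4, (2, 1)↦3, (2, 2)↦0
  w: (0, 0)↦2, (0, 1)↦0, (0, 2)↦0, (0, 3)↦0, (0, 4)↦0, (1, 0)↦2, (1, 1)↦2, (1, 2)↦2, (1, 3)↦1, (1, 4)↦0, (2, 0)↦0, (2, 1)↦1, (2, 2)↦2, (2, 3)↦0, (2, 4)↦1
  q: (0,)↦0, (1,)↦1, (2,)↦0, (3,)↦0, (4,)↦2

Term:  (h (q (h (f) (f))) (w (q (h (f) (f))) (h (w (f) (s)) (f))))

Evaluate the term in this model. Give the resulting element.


value = 1

  f = 0
  f = 0
  (h (f) (f)) = h(0, 0) = 0
  (q (h (f) (f))) = q(0,) = 0
  f = 0
  f = 0
  (h (f) (f)) = h(0, 0) = 0
  (q (h (f) (f))) = q(0,) = 0
  f = 0
  s = 2
  (w (f) (s)) = w(0, 2) = 0
  f = 0
  (h (w (f) (s)) (f)) = h(0, 0) = 0
  (w (q (h (f) (f))) (h (w (f) (s)) (f))) = w(0, 0) = 2
  (h (q (h (f) (f))) (w (q (h (f) (f))) (h (w (f) (s)) (f)))) = h(0, 2) = 1


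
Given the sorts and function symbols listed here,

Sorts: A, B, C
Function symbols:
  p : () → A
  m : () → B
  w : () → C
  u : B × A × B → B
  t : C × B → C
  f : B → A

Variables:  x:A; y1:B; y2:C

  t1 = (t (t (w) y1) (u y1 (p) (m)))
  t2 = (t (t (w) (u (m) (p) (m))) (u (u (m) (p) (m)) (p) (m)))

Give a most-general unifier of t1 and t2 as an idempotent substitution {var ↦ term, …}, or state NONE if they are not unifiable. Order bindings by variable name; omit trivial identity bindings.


{y1 ↦ (u (m) (p) (m))}


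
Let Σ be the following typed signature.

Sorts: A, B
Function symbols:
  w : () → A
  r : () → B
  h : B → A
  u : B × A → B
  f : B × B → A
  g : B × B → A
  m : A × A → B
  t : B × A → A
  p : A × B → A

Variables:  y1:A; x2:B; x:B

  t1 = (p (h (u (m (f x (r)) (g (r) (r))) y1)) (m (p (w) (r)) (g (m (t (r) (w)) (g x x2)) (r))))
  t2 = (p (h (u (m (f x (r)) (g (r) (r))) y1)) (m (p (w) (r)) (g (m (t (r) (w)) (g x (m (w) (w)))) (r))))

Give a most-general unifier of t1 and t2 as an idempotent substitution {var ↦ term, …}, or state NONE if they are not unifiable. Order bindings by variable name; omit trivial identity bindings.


{x2 ↦ (m (w) (w))}


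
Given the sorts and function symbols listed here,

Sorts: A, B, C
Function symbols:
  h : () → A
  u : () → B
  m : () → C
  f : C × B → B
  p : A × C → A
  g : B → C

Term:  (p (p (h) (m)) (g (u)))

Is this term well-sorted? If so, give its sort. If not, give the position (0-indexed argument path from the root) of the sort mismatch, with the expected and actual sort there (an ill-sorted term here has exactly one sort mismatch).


well-sorted; sort = A

    (h) : A
    (m) : C
  (p (h) (m)) : A
    (u) : B
  (g (u)) : C
(p (p (h) (m)) (g (u))) : A


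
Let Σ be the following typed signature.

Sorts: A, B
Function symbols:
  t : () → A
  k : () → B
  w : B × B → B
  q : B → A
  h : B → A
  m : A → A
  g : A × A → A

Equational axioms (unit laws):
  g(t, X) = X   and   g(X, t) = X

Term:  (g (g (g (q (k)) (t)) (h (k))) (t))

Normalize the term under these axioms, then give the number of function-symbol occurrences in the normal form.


size = 5

1. (g (g (g (q (k)) (t)) (h (k))) (t))  →  (g (g (q (k)) (t)) (h (k)))
2. (g (g (q (k)) (t)) (h (k)))  →  (g (q (k)) (h (k)))
normal form: (g (q (k)) (h (k)))


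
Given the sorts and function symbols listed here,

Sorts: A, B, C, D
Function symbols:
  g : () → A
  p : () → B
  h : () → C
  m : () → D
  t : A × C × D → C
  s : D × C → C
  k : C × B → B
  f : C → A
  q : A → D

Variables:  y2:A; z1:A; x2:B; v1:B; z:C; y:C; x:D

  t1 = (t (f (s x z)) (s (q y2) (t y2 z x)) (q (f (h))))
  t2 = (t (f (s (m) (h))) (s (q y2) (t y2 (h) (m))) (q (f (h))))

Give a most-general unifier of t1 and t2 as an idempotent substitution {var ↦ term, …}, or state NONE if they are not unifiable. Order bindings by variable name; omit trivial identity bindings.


{x ↦ (m), z ↦ (h)}


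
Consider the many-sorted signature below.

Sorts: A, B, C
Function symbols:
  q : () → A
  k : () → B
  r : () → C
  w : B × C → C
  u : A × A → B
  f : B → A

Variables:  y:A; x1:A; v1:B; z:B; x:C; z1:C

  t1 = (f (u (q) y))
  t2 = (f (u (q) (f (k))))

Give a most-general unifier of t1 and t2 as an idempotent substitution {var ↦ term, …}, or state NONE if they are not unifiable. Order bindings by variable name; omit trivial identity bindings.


{y ↦ (f (k))}


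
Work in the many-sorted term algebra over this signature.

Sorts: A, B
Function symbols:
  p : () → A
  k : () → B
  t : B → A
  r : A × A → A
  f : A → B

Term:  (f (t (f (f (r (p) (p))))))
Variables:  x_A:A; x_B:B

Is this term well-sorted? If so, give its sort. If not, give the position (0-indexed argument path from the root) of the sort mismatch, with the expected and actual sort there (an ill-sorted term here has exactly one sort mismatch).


          (p) : A
          (p) : A
        (r (p) (p)) : A
      (f (r (p) (p))) : B
    (f (f (r (p) (p)))) : ✗ arg 0 at [0, 0, 0] has sort B, expected A

ill-sorted at position [0, 0, 0]: expected A, got B


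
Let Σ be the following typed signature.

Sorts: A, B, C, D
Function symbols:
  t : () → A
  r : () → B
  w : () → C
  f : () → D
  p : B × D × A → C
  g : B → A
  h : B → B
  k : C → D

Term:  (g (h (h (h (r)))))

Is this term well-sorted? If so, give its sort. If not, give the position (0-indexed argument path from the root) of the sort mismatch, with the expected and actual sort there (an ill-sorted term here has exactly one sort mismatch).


        (r) : B
      (h (r)) : B
    (h (h (r))) : B
  (h (h (h (r)))) : B
(g (h (h (h (r))))) : A

well-sorted; sort = A


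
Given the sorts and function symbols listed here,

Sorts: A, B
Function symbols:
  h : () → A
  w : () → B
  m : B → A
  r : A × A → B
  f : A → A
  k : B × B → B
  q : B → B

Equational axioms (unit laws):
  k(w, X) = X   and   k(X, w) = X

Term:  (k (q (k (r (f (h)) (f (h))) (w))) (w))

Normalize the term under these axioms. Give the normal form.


1. (k (q (k (r (f (h)) (f (h))) (w))) (w))  →  (q (k (r (f (h)) (f (h))) (w)))
2. (q (k (r (f (h)) (f (h))) (w)))  →  (q (r (f (h)) (f (h))))

normal form = (q (r (f (h)) (f (h))))


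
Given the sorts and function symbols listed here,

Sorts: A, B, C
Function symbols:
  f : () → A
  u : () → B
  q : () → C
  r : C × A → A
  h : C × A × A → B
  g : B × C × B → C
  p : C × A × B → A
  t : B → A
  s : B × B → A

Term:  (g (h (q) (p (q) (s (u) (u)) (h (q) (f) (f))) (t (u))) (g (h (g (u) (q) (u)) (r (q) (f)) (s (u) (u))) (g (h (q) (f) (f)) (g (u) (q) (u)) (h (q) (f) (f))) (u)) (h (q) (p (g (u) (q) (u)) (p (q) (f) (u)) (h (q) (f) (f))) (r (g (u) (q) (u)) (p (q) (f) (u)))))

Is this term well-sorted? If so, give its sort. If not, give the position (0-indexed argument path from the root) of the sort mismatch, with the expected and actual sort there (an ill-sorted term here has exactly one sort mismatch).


well-sorted; sort = C

    (q) : C
      (q) : C
        (u) : B
        (u) : B
      (s (u) (u)) : A
        (q) : C
        (f) : A
        (f) : A
      (h (q) (f) (f)) : B
    (p (q) (s (u) (u)) (h (q) (f) (f))) : A
      (u) : B
    (t (u)) : A
  (h (q) (p (q) (s (u) (u)) (h (q) (f) (f))) (t (u))) : B
        (u) : B
        (q) : C
        (u) : B
      (g (u) (q) (u)) : C
        (q) : C
        (f) : A
      (r (q) (f)) : A
        (u) : B
        (u) : B
      (s (u) (u)) : A
    (h (g (u) (q) (u)) (r (q) (f)) (s (u) (u))) : B
        (q) : C
        (f) : A
        (f) : A
      (h (q) (f) (f)) : B
        (u) : B
        (q) : C
        (u) : B
      (g (u) (q) (u)) : C
        (q) : C
        (f) : A
        (f) : A
      (h (q) (f) (f)) : B
    (g (h (q) (f) (f)) (g (u) (q) (u)) (h (q) (f) (f))) : C
    (u) : B
  (g (h (g (u) (q) (u)) (r (q) (f)) (s (u) (u))) (g (h (q) (f) (f)) (g (u) (q) (u)) (h (q) (f) (f))) (u)) : C
    (q) : C
        (u) : B
        (q) : C
        (u) : B
      (g (u) (q) (u)) : C
        (q) : C
        (f) : A
        (u) : B
      (p (q) (f) (u)) : A
        (q) : C
        (f) : A
        (f) : A
      (h (q) (f) (f)) : B
    (p (g (u) (q) (u)) (p (q) (f) (u)) (h (q) (f) (f))) : A
        (u) : B
        (q) : C
        (u) : B
      (g (u) (q) (u)) : C
        (q) : C
        (f) : A
        (u) : B
      (p (q) (f) (u)) : A
    (r (g (u) (q) (u)) (p (q) (f) (u))) : A
  (h (q) (p (g (u) (q) (u)) (p (q) (f) (u)) (h (q) (f) (f))) (r (g (u) (q) (u)) (p (q) (f) (u)))) : B
(g (h (q) (p (q) (s (u) (u)) (h (q) (f) (f))) (t (u))) (g (h (g (u) (q) (u)) (r (q) (f)) (s (u) (u))) (g (h (q) (f) (f)) (g (u) (q) (u)) (h (q) (f) (f))) (u)) (h (q) (p (g (u) (q) (u)) (p (q) (f) (u)) (h (q) (f) (f))) (r (g (u) (q) (u)) (p (q) (f) (u))))) : C


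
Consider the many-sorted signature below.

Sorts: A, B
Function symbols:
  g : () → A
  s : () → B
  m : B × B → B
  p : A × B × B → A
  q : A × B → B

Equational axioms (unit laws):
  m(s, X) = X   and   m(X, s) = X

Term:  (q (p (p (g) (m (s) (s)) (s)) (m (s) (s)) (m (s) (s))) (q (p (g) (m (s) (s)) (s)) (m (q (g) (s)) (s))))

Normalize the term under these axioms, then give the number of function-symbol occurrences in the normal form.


1. (q (p (p (g) (m (s) (s)) (s)) (m (s) (s)) (m (s) (s))) (q (p (g) (m (s) (s)) (s)) (m (q (g) (s)) (s))))  →  (q (p (p (g) (s) (s)) (m (s) (s)) (m (s) (s))) (q (p (g) (m (s) (s)) (s)) (m (q (g) (s)) (s))))
2. (q (p (p (g) (s) (s)) (m (s) (s)) (m (s) (s))) (q (p (g) (m (s) (s)) (s)) (m (q (g) (s)) (s))))  →  (q (p (p (g) (s) (s)) (s) (m (s) (s))) (q (p (g) (m (s) (s)) (s)) (m (q (g) (s)) (s))))
3. (q (p (p (g) (s) (s)) (s) (m (s) (s))) (q (p (g) (m (s) (s)) (s)) (m (q (g) (s)) (s))))  →  (q (p (p (g) (s) (s)) (s) (s)) (q (p (g) (m (s) (s)) (s)) (m (q (g) (s)) (s))))
4. (q (p (p (g) (s) (s)) (s) (s)) (q (p (g) (m (s) (s)) (s)) (m (q (g) (s)) (s))))  →  (q (p (p (g) (s) (s)) (s) (s)) (q (p (g) (s) (s)) (m (q (g) (s)) (s))))
5. (q (p (p (g) (s) (s)) (s) (s)) (q (p (g) (s) (s)) (m (q (g) (s)) (s))))  →  (q (p (p (g) (s) (s)) (s) (s)) (q (p (g) (s) (s)) (q (g) (s))))
normal form: (q (p (p (g) (s) (s)) (s) (s)) (q (p (g) (s) (s)) (q (g) (s))))

size = 16


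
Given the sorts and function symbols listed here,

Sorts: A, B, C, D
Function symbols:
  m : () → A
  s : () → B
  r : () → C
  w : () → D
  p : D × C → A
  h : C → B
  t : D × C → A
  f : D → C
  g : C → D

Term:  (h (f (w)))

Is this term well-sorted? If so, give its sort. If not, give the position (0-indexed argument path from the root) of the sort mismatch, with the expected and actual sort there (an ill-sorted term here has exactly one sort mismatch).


    (w) : D
  (f (w)) : C
(h (f (w))) : B

well-sorted; sort = B


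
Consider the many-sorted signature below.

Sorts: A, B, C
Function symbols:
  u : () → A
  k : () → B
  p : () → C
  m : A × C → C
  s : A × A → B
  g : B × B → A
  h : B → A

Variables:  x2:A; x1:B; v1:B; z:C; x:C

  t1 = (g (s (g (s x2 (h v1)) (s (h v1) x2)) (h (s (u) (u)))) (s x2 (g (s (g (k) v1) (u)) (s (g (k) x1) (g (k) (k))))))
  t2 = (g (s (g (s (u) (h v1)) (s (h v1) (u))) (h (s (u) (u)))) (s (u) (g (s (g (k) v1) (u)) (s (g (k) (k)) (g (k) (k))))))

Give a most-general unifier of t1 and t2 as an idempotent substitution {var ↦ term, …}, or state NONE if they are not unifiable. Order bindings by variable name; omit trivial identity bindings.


{x1 ↦ (k), x2 ↦ (u)}


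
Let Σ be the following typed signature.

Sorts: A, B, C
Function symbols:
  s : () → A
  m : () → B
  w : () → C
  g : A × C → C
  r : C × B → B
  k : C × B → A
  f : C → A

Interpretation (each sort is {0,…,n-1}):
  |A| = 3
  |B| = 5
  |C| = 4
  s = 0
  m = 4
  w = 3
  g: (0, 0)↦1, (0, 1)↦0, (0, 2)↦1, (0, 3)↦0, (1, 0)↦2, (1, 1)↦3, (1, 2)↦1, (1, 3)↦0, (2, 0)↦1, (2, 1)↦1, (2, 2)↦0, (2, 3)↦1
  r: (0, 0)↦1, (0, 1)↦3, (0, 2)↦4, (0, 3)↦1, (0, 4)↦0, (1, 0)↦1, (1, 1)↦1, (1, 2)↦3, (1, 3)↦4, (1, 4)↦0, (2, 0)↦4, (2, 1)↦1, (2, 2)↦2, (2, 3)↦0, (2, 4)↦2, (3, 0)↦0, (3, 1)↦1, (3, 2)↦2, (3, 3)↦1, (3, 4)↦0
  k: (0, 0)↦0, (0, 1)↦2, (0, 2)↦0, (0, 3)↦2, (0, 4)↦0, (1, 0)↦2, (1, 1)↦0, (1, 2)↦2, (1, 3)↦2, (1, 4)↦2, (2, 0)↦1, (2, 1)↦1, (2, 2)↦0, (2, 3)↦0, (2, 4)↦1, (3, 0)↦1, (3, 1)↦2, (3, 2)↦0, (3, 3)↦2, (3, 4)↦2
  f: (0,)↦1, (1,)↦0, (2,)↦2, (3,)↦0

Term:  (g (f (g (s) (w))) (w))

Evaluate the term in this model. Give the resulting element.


  s = 0
  w = 3
  (g (s) (w)) = g(0, 3) = 0
  (f (g (s) (w))) = f(0,) = 1
  w = 3
  (g (f (g (s) (w))) (w)) = g(1, 3) = 0

value = 0


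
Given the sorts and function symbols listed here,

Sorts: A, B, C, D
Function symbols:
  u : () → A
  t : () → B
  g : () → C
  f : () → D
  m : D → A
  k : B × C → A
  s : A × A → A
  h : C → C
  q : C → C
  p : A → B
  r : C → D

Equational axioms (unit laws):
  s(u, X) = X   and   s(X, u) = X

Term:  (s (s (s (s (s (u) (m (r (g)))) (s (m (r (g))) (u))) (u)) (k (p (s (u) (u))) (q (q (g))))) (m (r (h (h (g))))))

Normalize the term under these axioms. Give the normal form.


1. (s (s (s (s (s (u) (m (r (g)))) (s (m (r (g))) (u))) (u)) (k (p (s (u) (u))) (q (q (g))))) (m (r (h (h (g))))))  →  (s (s (s (s (u) (m (r (g)))) (s (m (r (g))) (u))) (k (p (s (u) (u))) (q (q (g))))) (m (r (h (h (g))))))
2. (s (s (s (s (u) (m (r (g)))) (s (m (r (g))) (u))) (k (p (s (u) (u))) (q (q (g))))) (m (r (h (h (g))))))  →  (s (s (s (m (r (g))) (s (m (r (g))) (u))) (k (p (s (u) (u))) (q (q (g))))) (m (r (h (h (g))))))
3. (s (s (s (m (r (g))) (s (m (r (g))) (u))) (k (p (s (u) (u))) (q (q (g))))) (m (r (h (h (g))))))  →  (s (s (s (m (r (g))) (m (r (g)))) (k (p (s (u) (u))) (q (q (g))))) (m (r (h (h (g))))))
4. (s (s (s (m (r (g))) (m (r (g)))) (k (p (s (u) (u))) (q (q (g))))) (m (r (h (h (g))))))  →  (s (s (s (m (r (g))) (m (r (g)))) (k (p (u)) (q (q (g))))) (m (r (h (h (g))))))

normal form = (s (s (s (m (r (g))) (m (r (g)))) (k (p (u)) (q (q (g))))) (m (r (h (h (g))))))


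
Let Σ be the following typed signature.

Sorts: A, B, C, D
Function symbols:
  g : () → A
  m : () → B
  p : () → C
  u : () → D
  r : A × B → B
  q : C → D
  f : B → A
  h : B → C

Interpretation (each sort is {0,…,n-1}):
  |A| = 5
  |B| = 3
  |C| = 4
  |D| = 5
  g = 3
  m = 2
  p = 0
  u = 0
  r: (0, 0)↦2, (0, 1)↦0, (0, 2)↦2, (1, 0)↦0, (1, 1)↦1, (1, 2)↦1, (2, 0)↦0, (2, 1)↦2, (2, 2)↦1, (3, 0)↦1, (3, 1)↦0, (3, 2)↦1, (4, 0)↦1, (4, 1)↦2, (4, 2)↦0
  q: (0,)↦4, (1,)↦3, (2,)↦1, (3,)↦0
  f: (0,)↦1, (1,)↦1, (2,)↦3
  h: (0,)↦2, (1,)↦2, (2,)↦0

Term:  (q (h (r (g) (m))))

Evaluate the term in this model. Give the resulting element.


  g = 3
  m = 2
  (r (g) (m)) = r(3, 2) = 1
  (h (r (g) (m))) = h(1,) = 2
  (q (h (r (g) (m)))) = q(2,) = 1

value = 1


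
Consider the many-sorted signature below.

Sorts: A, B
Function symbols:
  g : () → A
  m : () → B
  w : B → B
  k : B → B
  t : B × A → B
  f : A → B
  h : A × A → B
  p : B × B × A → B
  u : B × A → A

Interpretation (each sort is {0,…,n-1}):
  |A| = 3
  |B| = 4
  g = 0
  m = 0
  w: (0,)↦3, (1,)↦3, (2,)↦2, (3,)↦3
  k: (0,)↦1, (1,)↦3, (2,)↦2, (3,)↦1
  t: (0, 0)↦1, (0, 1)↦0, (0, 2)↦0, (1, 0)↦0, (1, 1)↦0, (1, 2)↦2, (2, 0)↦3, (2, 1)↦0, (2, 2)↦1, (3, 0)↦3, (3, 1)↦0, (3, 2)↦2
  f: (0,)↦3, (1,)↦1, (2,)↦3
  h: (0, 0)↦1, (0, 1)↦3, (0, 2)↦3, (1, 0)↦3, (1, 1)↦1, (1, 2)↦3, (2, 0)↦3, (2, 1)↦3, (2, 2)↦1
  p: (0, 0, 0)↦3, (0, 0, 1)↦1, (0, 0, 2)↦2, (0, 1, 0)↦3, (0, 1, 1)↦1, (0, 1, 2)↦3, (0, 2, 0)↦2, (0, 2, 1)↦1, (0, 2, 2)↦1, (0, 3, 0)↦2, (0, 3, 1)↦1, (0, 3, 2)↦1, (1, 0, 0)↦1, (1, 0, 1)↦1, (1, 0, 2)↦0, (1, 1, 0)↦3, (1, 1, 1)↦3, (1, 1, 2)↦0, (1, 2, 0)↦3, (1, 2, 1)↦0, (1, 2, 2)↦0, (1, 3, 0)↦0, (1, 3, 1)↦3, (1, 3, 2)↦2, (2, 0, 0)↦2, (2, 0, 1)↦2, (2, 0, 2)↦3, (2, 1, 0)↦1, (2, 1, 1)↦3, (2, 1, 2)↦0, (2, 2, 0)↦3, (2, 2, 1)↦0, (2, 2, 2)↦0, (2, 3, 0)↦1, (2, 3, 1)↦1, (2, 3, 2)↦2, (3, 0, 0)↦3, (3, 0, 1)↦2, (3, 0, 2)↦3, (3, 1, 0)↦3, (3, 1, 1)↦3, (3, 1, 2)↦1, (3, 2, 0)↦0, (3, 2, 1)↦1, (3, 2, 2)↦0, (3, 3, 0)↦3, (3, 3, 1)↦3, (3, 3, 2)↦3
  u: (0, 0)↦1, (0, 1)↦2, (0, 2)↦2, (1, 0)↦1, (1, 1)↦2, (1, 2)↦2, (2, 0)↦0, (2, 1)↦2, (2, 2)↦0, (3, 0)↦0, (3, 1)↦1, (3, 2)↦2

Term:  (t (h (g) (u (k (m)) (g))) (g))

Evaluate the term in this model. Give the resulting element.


value = 3

  g = 0
  m = 0
  (k (m)) = k(0,) = 1
  g = 0
  (u (k (m)) (g)) = u(1, 0) = 1
  (h (g) (u (k (m)) (g))) = h(0, 1) = 3
  g = 0
  (t (h (g) (u (k (m)) (g))) (g)) = t(3, 0) = 3


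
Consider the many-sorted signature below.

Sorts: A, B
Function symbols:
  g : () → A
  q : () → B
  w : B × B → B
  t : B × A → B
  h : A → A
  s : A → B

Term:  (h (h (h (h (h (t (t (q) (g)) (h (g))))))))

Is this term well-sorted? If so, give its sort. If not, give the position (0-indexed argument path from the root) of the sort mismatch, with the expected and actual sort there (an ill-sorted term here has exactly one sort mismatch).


ill-sorted at position [0, 0, 0, 0, 0]: expected A, got B

              (q) : B
              (g) : A
            (t (q) (g)) : B
              (g) : A
            (h (g)) : A
          (t (t (q) (g)) (h (g))) : B
        (h (t (t (q) (g)) (h (g)))) : ✗ arg 0 at [0, 0, 0, 0, 0] has sort B, expected A


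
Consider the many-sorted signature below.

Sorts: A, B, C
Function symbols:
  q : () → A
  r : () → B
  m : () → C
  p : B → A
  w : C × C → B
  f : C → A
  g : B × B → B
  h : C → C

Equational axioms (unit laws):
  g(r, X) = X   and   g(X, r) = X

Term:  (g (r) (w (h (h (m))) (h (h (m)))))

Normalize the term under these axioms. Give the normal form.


normal form = (w (h (h (m))) (h (h (m))))

1. (g (r) (w (h (h (m))) (h (h (m)))))  →  (w (h (h (m))) (h (h (m))))


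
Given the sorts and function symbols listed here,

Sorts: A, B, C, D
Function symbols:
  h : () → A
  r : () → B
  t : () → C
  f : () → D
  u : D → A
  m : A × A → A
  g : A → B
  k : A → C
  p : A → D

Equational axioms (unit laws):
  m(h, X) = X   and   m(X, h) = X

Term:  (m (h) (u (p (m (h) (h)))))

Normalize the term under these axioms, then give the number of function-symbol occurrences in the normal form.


size = 3

1. (m (h) (u (p (m (h) (h)))))  →  (u (p (m (h) (h))))
2. (u (p (m (h) (h))))  →  (u (p (h)))
normal form: (u (p (h)))


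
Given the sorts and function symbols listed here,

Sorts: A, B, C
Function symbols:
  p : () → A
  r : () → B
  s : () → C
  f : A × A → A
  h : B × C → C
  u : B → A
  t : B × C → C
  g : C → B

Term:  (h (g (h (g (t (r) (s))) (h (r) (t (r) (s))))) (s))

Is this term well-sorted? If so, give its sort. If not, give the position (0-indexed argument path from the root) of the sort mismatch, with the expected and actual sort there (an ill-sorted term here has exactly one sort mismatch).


          (r) : B
          (s) : C
        (t (r) (s)) : C
      (g (t (r) (s))) : B
        (r) : B
          (r) : B
          (s) : C
        (t (r) (s)) : C
      (h (r) (t (r) (s))) : C
    (h (g (t (r) (s))) (h (r) (t (r) (s)))) : C
  (g (h (g (t (r) (s))) (h (r) (t (r) (s))))) : B
  (s) : C
(h (g (h (g (t (r) (s))) (h (r) (t (r) (s))))) (s)) : C

well-sorted; sort = C


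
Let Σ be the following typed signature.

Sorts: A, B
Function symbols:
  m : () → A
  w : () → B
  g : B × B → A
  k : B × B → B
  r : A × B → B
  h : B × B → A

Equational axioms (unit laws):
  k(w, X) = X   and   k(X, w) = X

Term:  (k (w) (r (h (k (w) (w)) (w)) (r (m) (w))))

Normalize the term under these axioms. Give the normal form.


1. (k (w) (r (h (k (w) (w)) (w)) (r (m) (w))))  →  (r (h (k (w) (w)) (w)) (r (m) (w)))
2. (r (h (k (w) (w)) (w)) (r (m) (w)))  →  (r (h (w) (w)) (r (m) (w)))

normal form = (r (h (w) (w)) (r (m) (w)))


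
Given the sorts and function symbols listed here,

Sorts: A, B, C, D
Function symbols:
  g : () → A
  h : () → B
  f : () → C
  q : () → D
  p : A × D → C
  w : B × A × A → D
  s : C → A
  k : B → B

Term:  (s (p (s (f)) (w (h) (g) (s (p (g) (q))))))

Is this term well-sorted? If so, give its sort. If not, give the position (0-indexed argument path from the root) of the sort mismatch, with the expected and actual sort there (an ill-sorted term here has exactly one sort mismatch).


well-sorted; sort = A

      (f) : C
    (s (f)) : A
      (h) : B
      (g) : A
          (g) : A
          (q) : D
        (p (g) (q)) : C
      (s (p (g) (q))) : A
    (w (h) (g) (s (p (g) (q)))) : D
  (p (s (f)) (w (h) (g) (s (p (g) (q))))) : C
(s (p (s (f)) (w (h) (g) (s (p (g) (q)))))) : A


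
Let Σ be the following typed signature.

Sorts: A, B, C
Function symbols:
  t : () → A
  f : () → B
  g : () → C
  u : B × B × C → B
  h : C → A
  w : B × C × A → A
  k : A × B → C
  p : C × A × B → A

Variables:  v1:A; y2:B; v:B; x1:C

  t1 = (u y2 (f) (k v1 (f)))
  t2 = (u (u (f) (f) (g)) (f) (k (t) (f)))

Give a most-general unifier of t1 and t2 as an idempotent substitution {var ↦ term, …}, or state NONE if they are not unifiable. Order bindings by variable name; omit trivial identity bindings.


{v1 ↦ (t), y2 ↦ (u (f) (f) (g))}


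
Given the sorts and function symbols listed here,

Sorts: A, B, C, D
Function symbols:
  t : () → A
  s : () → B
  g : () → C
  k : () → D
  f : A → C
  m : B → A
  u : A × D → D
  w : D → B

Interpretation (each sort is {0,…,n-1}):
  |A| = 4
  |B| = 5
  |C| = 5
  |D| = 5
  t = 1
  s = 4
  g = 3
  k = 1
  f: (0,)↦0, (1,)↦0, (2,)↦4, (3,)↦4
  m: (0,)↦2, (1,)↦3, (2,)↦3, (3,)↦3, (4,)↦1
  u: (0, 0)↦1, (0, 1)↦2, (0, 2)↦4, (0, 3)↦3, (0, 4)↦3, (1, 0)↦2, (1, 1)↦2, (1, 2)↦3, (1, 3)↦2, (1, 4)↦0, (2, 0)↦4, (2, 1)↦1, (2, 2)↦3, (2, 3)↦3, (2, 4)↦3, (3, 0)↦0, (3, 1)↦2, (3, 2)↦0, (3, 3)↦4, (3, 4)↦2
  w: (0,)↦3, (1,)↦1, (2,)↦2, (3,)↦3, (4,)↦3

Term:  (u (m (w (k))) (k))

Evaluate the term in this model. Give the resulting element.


value = 2

  k = 1
  (w (k)) = w(1,) = 1
  (m (w (k))) = m(1,) = 3
  k = 1
  (u (m (w (k))) (k)) = u(3, 1) = 2


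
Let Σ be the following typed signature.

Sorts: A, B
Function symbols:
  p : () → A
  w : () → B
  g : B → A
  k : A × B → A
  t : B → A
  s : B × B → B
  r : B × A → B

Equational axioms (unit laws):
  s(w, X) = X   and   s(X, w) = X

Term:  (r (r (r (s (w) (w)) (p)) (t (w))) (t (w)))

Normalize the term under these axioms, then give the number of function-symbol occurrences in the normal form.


1. (r (r (r (s (w) (w)) (p)) (t (w))) (t (w)))  →  (r (r (r (w) (p)) (t (w))) (t (w)))
normal form: (r (r (r (w) (p)) (t (w))) (t (w)))

size = 9


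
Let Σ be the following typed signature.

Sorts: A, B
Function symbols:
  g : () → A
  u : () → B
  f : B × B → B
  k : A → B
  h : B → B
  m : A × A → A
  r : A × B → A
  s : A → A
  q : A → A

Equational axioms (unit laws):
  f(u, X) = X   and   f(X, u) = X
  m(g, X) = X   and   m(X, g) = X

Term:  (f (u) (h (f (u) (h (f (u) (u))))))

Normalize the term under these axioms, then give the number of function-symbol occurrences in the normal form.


size = 3

1. (f (u) (h (f (u) (h (f (u) (u))))))  →  (h (f (u) (h (f (u) (u)))))
2. (h (f (u) (h (f (u) (u)))))  →  (h (h (f (u) (u))))
3. (h (h (f (u) (u))))  →  (h (h (u)))
normal form: (h (h (u)))


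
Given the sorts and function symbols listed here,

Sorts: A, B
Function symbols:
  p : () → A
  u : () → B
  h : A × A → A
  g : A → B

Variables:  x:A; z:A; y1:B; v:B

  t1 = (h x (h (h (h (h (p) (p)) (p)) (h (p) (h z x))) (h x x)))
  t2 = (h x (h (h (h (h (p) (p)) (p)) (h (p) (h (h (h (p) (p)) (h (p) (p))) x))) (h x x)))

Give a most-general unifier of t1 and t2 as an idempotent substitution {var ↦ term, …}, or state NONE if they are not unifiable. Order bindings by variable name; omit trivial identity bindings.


{z ↦ (h (h (p) (p)) (h (p) (p)))}


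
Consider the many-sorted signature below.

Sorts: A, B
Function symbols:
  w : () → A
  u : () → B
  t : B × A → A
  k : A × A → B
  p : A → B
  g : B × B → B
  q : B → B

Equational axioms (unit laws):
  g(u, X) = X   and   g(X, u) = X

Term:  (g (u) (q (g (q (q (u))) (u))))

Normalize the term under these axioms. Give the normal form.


1. (g (u) (q (g (q (q (u))) (u))))  →  (q (g (q (q (u))) (u)))
2. (q (g (q (q (u))) (u)))  →  (q (q (q (u))))

normal form = (q (q (q (u))))


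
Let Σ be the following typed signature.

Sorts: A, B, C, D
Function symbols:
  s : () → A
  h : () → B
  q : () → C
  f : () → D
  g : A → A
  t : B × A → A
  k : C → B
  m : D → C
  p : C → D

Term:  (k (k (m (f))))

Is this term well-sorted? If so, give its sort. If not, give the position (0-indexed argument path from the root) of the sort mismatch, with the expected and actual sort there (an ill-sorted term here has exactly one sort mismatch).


      (f) : D
    (m (f)) : C
  (k (m (f))) : B
(k (k (m (f)))) : ✗ arg 0 at [0] has sort B, expected C

ill-sorted at position [0]: expected C, got B


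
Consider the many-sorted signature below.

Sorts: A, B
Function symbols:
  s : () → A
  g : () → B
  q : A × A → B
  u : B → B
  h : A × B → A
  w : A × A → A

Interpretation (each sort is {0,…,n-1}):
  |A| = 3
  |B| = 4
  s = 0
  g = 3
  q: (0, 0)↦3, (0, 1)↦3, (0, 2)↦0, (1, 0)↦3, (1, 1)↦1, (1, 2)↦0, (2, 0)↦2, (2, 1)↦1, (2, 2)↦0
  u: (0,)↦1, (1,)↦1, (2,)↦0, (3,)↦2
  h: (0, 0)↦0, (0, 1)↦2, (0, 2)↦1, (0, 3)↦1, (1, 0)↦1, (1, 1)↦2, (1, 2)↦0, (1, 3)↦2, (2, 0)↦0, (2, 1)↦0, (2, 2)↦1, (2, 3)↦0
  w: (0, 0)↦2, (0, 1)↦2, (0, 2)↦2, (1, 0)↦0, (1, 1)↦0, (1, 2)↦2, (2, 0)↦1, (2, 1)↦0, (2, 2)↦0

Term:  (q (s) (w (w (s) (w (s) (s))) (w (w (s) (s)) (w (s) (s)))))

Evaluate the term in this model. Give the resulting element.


value = 3

  s = 0
  s = 0
  s = 0
  s = 0
  (w (s) (s)) = w(0, 0) = 2
  (w (s) (w (s) (s))) = w(0, 2) = 2
  s = 0
  s = 0
  (w (s) (s)) = w(0, 0) = 2
  s = 0
  s = 0
  (w (s) (s)) = w(0, 0) = 2
  (w (w (s) (s)) (w (s) (s))) = w(2, 2) = 0
  (w (w (s) (w (s) (s))) (w (w (s) (s)) (w (s) (s)))) = w(2, 0) = 1
  (q (s) (w (w (s) (w (s) (s))) (w (w (s) (s)) (w (s) (s))))) = q(0, 1) = 3


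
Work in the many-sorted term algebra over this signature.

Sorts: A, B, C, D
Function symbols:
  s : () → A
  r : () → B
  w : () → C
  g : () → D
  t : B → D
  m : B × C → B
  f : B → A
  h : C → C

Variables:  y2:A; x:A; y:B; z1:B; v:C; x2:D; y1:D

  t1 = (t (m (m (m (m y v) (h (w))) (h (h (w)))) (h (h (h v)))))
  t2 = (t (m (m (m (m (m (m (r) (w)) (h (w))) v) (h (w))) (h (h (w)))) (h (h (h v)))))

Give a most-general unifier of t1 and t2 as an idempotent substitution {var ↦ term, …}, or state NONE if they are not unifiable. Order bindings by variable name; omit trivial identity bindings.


{y ↦ (m (m (r) (w)) (h (w)))}


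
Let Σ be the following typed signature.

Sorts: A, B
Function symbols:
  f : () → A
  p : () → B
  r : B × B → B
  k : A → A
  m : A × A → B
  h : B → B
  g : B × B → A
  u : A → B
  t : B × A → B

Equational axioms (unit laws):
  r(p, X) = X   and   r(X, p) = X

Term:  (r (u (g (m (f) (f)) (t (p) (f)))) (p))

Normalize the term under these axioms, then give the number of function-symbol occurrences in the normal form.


size = 8

1. (r (u (g (m (f) (f)) (t (p) (f)))) (p))  →  (u (g (m (f) (f)) (t (p) (f))))
normal form: (u (g (m (f) (f)) (t (p) (f))))


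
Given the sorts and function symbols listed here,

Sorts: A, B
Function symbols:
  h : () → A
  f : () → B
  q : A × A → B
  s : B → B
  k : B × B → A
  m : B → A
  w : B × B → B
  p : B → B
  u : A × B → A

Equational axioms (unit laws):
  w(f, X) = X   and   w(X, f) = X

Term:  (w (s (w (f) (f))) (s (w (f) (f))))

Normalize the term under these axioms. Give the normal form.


normal form = (w (s (f)) (s (f)))

1. (w (s (w (f) (f))) (s (w (f) (f))))  →  (w (s (f)) (s (w (f) (f))))
2. (w (s (f)) (s (w (f) (f))))  →  (w (s (f)) (s (f)))


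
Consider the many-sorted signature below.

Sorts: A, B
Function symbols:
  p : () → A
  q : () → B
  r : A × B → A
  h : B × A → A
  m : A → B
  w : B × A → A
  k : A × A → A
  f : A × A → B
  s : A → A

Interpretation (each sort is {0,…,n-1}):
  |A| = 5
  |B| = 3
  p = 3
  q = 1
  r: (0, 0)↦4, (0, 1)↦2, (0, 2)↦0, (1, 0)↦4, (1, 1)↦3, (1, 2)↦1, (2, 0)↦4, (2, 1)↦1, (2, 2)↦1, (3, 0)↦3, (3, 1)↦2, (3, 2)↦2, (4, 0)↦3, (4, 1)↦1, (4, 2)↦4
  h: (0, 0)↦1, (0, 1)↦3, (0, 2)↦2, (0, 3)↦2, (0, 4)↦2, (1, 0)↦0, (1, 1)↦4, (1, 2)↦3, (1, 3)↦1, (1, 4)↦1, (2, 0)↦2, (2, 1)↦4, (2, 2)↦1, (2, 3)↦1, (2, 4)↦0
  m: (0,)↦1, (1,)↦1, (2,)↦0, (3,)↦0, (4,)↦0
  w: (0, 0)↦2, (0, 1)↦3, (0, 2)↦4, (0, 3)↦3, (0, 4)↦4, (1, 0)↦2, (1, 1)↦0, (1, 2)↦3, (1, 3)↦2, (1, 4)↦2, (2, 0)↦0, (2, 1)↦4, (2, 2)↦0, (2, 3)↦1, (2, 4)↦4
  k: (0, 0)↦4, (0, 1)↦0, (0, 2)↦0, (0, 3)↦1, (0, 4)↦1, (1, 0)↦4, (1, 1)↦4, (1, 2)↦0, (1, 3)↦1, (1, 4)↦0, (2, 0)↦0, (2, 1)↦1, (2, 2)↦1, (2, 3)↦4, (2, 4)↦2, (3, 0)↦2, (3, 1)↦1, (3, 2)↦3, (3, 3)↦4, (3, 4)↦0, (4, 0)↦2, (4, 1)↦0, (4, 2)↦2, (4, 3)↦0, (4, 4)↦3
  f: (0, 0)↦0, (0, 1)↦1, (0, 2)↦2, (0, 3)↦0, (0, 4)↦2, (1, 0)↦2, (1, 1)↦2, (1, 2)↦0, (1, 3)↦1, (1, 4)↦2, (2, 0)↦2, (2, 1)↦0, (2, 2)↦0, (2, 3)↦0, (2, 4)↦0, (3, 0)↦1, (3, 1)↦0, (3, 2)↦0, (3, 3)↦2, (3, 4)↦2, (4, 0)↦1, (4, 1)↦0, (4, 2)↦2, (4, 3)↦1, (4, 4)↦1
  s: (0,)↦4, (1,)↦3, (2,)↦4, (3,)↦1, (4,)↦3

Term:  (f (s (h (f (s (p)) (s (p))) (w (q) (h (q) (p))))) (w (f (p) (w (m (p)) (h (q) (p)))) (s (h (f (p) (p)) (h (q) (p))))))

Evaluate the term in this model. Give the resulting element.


  p = 3
  (s (p)) = s(3,) = 1
  p = 3
  (s (p)) = s(3,) = 1
  (f (s (p)) (s (p))) = f(1, 1) = 2
  q = 1
  q = 1
  p = 3
  (h (q) (p)) = h(1, 3) = 1
  (w (q) (h (q) (p))) = w(1, 1) = 0
  (h (f (s (p)) (s (p))) (w (q) (h (q) (p)))) = h(2, 0) = 2
  (s (h (f (s (p)) (s (p))) (w (q) (h (q) (p))))) = s(2,) = 4
  p = 3
  p = 3
  (m (p)) = m(3,) = 0
  q = 1
  p = 3
  (h (q) (p)) = h(1, 3) = 1
  (w (m (p)) (h (q) (p))) = w(0, 1) = 3
  (f (p) (w (m (p)) (h (q) (p)))) = f(3, 3) = 2
  p = 3
  p = 3
  (f (p) (p)) = f(3, 3) = 2
  q = 1
  p = 3
  (h (q) (p)) = h(1, 3) = 1
  (h (f (p) (p)) (h (q) (p))) = h(2, 1) = 4
  (s (h (f (p) (p)) (h (q) (p)))) = s(4,) = 3
  (w (f (p) (w (m (p)) (h (q) (p)))) (s (h (f (p) (p)) (h (q) (p))))) = w(2, 3) = 1
  (f (s (h (f (s (p)) (s (p))) (w (q) (h (q) (p))))) (w (f (p) (w (m (p)) (h (q) (p)))) (s (h (f (p) (p)) (h (q) (p)))))) = f(4, 1) = 0

value = 0


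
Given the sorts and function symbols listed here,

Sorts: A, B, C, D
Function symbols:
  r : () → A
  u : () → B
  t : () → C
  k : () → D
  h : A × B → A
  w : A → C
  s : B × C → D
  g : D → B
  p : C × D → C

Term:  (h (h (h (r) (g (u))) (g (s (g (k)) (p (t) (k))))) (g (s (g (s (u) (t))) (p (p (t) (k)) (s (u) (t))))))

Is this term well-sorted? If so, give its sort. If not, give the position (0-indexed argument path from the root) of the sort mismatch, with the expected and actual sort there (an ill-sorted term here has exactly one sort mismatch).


ill-sorted at position [0, 0, 1, 0]: expected D, got B

      (r) : A
        (u) : B
      (g (u)) : ✗ arg 0 at [0, 0, 1, 0] has sort B, expected D
          (k) : D
        (g (k)) : B
          (t) : C
          (k) : D
        (p (t) (k)) : C
      (s (g (k)) (p (t) (k))) : D
    (g (s (g (k)) (p (t) (k)))) : B
          (u) : B
          (t) : C
        (s (u) (t)) : D
      (g (s (u) (t))) : B
          (t) : C
          (k) : D
        (p (t) (k)) : C
          (u) : B
          (t) : C
        (s (u) (t)) : D
      (p (p (t) (k)) (s (u) (t))) : C
    (s (g (s (u) (t))) (p (p (t) (k)) (s (u) (t)))) : D
  (g (s (g (s (u) (t))) (p (p (t) (k)) (s (u) (t))))) : B


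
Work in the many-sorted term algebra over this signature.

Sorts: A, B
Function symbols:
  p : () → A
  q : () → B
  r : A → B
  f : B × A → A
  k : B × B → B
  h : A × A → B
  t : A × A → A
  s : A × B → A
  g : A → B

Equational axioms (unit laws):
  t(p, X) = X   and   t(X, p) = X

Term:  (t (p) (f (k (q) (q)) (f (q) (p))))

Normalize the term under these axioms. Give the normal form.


normal form = (f (k (q) (q)) (f (q) (p)))

1. (t (p) (f (k (q) (q)) (f (q) (p))))  →  (f (k (q) (q)) (f (q) (p)))


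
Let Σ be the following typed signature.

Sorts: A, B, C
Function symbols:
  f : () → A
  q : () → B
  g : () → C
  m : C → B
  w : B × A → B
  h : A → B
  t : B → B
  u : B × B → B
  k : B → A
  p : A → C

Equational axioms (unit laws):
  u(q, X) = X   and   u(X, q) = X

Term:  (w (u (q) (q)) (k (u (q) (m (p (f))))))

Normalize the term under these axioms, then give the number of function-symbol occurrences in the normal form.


size = 6

1. (w (u (q) (q)) (k (u (q) (m (p (f))))))  →  (w (q) (k (u (q) (m (p (f))))))
2. (w (q) (k (u (q) (m (p (f))))))  →  (w (q) (k (m (p (f)))))
normal form: (w (q) (k (m (p (f)))))


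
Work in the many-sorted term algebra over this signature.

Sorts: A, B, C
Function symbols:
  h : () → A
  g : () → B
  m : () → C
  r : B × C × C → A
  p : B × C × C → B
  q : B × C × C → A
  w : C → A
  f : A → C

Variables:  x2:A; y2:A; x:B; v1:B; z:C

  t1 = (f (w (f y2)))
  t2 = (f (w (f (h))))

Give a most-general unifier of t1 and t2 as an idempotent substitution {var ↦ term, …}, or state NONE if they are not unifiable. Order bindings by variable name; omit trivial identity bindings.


{y2 ↦ (h)}
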